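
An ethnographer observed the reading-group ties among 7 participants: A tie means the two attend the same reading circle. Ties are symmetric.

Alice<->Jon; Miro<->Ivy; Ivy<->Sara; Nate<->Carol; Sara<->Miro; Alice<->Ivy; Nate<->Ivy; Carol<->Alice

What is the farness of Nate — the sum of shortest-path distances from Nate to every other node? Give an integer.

Distances from Nate: Alice:2, Carol:1, Ivy:1, Jon:3, Miro:2, Sara:2.
Sum = 2 + 1 + 1 + 3 + 2 + 2 = 11.

11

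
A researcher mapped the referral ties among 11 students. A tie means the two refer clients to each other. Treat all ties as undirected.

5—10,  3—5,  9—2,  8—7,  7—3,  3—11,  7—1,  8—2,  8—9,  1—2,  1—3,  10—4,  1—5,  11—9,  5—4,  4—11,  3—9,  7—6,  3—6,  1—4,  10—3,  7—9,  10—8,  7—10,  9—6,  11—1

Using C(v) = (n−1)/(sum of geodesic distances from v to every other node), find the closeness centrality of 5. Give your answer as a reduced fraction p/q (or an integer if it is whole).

5/8

Distances from 5: 1:1, 2:2, 3:1, 4:1, 6:2, 7:2, 8:2, 9:2, 10:1, 11:2. Sum = 16.
n = 11, so closeness = 10/16 = 5/8.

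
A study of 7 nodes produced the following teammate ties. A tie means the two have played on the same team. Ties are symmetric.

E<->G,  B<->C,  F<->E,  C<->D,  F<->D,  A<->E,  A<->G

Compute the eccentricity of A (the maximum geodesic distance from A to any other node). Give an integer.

5

Distances from A: B:5, C:4, D:3, E:1, F:2, G:1.
The largest is 5 (to B), so the eccentricity of A is 5.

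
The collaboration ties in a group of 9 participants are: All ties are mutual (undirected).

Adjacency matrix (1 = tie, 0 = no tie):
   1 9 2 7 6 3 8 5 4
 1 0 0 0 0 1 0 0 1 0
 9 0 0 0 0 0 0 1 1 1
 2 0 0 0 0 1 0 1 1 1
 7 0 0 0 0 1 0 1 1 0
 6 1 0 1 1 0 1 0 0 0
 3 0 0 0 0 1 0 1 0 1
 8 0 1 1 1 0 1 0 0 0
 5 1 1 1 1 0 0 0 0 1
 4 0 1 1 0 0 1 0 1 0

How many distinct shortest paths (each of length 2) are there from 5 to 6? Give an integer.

The shortest distance is 2. The length-2 paths are: 5–1–6; 5–2–6; 5–7–6.
That gives 3 distinct shortest paths.

3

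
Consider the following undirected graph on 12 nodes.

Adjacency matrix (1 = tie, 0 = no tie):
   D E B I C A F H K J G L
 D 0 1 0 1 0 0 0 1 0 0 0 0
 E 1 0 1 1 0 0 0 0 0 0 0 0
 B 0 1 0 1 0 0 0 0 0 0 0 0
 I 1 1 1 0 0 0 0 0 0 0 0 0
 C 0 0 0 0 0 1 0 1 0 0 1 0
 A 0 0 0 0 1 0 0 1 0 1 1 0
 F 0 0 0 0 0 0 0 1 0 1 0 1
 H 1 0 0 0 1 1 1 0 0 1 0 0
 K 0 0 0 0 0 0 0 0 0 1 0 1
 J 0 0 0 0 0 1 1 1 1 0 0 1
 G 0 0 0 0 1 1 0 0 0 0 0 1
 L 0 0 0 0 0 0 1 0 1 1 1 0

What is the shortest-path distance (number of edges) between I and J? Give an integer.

3

One shortest route is I – D – H – J, which uses 3 edges, and at distance 2 from I we only reach {H}, which does not include J. So d(I,J) = 3.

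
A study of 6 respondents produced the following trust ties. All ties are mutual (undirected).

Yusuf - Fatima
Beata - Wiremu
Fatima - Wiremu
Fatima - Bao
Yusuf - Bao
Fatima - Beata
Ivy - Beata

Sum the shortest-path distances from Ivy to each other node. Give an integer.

Distances from Ivy: Bao:3, Beata:1, Fatima:2, Wiremu:2, Yusuf:3.
Sum = 3 + 1 + 2 + 2 + 3 = 11.

11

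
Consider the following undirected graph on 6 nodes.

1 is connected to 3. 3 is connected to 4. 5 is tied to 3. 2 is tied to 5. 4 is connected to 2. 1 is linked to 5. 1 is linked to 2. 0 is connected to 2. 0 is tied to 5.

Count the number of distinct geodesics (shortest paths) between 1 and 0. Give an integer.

The shortest distance is 2. The length-2 paths are: 1–5–0; 1–2–0.
That gives 2 distinct shortest paths.

2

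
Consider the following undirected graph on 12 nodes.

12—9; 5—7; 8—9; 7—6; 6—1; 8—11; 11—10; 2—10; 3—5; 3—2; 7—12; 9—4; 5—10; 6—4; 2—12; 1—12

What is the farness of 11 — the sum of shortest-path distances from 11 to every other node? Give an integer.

Distances from 11: 1:4, 2:2, 3:3, 4:3, 5:2, 6:4, 7:3, 8:1, 9:2, 10:1, 12:3.
Sum = 4 + 2 + 3 + 3 + 2 + 4 + 3 + 1 + 2 + 1 + 3 = 28.

28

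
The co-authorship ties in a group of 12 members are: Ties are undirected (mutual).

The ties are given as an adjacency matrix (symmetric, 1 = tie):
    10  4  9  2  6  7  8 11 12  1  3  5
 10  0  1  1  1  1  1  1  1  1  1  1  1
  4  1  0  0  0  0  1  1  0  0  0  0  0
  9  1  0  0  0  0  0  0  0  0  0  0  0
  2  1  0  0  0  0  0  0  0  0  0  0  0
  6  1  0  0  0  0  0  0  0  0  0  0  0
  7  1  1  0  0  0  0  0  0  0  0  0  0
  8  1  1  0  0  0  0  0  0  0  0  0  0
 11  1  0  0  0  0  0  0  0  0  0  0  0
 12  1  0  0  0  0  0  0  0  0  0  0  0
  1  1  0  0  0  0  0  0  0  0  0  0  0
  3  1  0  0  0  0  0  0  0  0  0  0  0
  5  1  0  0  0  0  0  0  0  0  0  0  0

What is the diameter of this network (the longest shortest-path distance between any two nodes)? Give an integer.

Eccentricity of each node (its greatest distance to any other): 1:2, 2:2, 3:2, 4:2, 5:2, 6:2, 7:2, 8:2, 9:2, 10:1, 11:2, 12:2.
The maximum eccentricity is 2, realized for instance by the pair 4–9 via 4 – 10 – 9. So the diameter is 2.

2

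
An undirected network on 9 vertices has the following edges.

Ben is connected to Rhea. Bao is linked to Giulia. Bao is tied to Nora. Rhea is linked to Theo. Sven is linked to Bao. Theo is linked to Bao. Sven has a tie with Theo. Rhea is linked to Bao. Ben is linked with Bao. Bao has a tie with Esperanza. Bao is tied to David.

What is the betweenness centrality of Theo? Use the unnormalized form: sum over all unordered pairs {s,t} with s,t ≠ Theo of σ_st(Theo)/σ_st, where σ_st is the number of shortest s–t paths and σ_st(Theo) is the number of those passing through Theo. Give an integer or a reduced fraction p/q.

1/2

Pairs whose geodesics pass through Theo — Sven–Rhea: 1/2.
All other pairs contribute 0.
Summing the contributions gives betweenness(Theo) = 1/2.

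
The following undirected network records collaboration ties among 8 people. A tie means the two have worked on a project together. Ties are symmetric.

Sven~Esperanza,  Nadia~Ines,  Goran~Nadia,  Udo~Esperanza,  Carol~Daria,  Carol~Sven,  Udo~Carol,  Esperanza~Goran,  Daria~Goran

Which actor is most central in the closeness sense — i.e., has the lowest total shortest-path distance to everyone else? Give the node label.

Farness (sum of distances to all others) for each node — Carol:14, Daria:13, Esperanza:12, Goran:11, Ines:21, Nadia:15, Sven:15, Udo:15.
The smallest farness is 11, for Goran, so Goran has the highest closeness.

Goran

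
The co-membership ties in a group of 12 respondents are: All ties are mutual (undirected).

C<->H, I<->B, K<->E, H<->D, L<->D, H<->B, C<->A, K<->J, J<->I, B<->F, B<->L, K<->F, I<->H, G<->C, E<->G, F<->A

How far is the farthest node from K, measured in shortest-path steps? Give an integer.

Distances from K: A:2, B:2, C:3, D:4, E:1, F:1, G:2, H:3, I:2, J:1, L:3.
The largest is 4 (to D), so the eccentricity of K is 4.

4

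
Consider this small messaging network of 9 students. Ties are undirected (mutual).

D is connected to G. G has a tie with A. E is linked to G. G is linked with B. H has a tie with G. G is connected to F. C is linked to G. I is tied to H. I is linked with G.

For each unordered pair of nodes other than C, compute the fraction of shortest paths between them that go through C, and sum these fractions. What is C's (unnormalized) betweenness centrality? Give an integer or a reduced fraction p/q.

0

No shortest path between any pair of other nodes passes through C.
Summing the contributions gives betweenness(C) = 0.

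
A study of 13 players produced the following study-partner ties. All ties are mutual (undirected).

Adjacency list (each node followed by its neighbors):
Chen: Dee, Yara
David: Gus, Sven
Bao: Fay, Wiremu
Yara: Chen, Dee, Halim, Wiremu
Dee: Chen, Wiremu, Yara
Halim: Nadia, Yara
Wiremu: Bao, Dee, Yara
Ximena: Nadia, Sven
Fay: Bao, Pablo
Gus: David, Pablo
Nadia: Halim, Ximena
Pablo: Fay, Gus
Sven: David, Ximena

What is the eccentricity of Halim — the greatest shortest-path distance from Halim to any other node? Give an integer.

5

Distances from Halim: Bao:3, Chen:2, David:4, Dee:2, Fay:4, Gus:5, Nadia:1, Pablo:5, Sven:3, Wiremu:2, Ximena:2, Yara:1.
The largest is 5 (to Pablo and Gus), so the eccentricity of Halim is 5.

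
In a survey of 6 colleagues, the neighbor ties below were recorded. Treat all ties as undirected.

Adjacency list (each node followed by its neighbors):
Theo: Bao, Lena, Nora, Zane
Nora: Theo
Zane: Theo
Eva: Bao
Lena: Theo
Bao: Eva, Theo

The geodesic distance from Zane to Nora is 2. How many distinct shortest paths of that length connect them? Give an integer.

The shortest distance is 2, and the only length-2 path is Zane–Theo–Nora. So there is exactly 1 shortest path.

1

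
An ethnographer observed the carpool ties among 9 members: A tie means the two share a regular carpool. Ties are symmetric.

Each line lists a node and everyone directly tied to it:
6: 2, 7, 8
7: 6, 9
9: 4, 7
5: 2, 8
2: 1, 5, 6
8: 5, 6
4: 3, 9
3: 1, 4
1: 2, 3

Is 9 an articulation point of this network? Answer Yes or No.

No

Even without 9, every remaining node can still reach every other (the residual graph is connected), so 9 is not a cut vertex.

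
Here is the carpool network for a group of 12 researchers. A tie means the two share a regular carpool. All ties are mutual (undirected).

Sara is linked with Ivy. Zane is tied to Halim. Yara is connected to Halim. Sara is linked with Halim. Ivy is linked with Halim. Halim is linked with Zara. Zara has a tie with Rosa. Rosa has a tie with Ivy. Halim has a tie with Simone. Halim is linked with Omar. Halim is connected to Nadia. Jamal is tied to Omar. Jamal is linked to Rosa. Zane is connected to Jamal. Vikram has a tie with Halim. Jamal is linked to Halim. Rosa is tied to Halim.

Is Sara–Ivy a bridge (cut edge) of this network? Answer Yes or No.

No

Even without that edge, Sara still reaches Ivy via Sara – Halim – Ivy, so the network stays connected. Not a bridge.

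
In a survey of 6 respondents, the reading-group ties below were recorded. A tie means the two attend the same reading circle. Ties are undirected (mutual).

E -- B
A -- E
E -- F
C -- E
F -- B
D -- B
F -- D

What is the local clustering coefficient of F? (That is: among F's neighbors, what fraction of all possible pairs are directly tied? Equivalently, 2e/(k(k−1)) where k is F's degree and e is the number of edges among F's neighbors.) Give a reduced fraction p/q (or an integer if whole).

F's neighbors: B, D, and E (k = 3).
Possible neighbor pairs: C(3,2) = 3. Edges among them: B–D, B–E → e = 2.
Clustering(F) = 2/3.

2/3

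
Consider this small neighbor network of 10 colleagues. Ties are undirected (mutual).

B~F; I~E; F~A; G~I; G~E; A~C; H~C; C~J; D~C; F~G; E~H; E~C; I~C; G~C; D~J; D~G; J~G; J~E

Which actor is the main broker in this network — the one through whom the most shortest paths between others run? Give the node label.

Unnormalized betweenness of each node: A:5/3, B:0, C:21/2, D:0, E:5/2, F:17/2, G:23/2, H:0, I:0, J:1/3.
G has the largest value, 23/2, making it the main broker — the node through which the most shortest paths run.

G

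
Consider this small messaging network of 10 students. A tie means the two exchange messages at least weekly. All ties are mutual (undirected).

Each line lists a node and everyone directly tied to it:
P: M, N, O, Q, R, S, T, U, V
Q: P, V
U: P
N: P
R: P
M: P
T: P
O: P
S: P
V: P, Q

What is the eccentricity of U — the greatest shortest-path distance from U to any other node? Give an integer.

Distances from U: M:2, N:2, O:2, P:1, Q:2, R:2, S:2, T:2, V:2.
The largest is 2 (to M, V, O, Q, S, R, N, and T), so the eccentricity of U is 2.

2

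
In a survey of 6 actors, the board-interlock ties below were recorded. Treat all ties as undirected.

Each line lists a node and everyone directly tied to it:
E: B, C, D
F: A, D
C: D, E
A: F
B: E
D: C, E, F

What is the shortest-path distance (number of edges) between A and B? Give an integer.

One shortest route is A – F – D – E – B, which uses 4 edges, and at distance 3 from A we only reach {C, E}, which does not include B. So d(A,B) = 4.

4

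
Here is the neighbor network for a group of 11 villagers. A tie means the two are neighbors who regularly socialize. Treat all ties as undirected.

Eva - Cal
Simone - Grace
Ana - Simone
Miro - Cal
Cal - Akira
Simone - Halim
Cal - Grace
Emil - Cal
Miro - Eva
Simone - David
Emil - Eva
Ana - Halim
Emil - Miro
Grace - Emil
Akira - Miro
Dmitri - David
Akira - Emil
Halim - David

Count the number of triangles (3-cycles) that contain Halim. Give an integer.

2

Halim's neighbors: Ana, David, and Simone.
Neighbor pairs that are themselves tied: Halim–Ana–Simone; Halim–David–Simone. Each forms one triangle with Halim, for 2 in total.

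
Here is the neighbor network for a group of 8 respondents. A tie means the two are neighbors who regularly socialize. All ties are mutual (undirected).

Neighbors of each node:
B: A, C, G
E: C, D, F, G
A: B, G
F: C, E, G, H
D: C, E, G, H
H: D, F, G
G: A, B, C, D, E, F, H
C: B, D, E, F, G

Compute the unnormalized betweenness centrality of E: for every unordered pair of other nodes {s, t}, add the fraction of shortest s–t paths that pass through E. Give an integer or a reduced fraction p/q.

Pairs whose geodesics pass through E — D–F: 1/4.
All other pairs contribute 0.
Summing the contributions gives betweenness(E) = 1/4.

1/4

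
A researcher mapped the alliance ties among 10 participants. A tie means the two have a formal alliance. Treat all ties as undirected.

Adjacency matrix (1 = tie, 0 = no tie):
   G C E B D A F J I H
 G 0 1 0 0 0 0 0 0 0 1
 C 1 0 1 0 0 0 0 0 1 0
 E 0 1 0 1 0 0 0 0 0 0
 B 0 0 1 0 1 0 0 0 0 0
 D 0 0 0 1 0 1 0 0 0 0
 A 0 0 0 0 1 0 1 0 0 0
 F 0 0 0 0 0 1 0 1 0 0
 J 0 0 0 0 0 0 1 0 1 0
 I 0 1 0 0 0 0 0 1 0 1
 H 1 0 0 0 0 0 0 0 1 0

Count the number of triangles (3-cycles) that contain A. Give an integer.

A's neighbors are D and F, but none of them are tied to each other, so no triangle contains A.

0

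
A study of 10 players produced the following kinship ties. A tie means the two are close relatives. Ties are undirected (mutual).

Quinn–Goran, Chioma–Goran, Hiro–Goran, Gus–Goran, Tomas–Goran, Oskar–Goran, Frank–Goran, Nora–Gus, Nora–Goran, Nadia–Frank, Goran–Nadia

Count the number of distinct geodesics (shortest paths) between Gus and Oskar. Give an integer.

1

The shortest distance is 2, and the only length-2 path is Gus–Goran–Oskar. So there is exactly 1 shortest path.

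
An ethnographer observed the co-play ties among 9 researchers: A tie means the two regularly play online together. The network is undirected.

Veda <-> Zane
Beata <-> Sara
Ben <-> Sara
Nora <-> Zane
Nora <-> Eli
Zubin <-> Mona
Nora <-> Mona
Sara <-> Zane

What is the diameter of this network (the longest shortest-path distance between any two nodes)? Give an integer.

Eccentricity of each node (its greatest distance to any other): Beata:5, Ben:5, Eli:4, Mona:4, Nora:3, Sara:4, Veda:4, Zane:3, Zubin:5.
The maximum eccentricity is 5, realized for instance by the pair Ben–Zubin via Ben – Sara – Zane – Nora – Mona – Zubin. So the diameter is 5.

5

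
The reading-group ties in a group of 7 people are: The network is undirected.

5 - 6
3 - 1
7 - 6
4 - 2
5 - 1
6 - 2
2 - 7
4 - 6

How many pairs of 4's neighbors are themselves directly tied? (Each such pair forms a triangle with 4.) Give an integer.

1

4's neighbors: 2 and 6.
Neighbor pairs that are themselves tied: 4–2–6. Each forms one triangle with 4, for 1 in total.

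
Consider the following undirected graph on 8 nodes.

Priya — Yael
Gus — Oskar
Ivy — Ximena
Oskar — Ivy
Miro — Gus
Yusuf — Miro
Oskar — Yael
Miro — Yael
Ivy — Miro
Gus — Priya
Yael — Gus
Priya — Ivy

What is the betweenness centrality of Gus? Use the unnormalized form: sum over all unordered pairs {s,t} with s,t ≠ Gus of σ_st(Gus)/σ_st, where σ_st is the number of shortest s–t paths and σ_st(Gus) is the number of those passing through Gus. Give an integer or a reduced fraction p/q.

Pairs whose geodesics pass through Gus — Yusuf–Priya: 1/3; Yusuf–Oskar: 1/3; Priya–Miro: 1/3; Priya–Oskar: 1/3; Miro–Oskar: 1/3.
All other pairs contribute 0.
Summing the contributions gives betweenness(Gus) = 5/3.

5/3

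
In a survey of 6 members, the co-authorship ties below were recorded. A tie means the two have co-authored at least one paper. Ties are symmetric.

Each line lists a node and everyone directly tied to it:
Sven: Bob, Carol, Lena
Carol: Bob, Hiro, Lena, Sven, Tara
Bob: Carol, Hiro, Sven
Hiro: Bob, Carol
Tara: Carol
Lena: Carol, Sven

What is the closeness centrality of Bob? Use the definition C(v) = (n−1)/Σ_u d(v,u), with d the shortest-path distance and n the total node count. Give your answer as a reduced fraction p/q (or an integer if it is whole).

5/7

Distances from Bob: Carol:1, Hiro:1, Lena:2, Sven:1, Tara:2. Sum = 7.
n = 6, so closeness = 5/7.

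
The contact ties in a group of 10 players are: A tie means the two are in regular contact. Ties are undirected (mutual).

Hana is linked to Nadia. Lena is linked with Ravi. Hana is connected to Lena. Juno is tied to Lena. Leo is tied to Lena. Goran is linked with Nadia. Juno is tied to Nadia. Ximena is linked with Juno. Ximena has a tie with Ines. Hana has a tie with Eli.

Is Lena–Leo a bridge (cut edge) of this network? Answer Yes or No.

Without the Lena–Leo edge there is no alternate route between Lena and Leo, so the network disconnects. It is a bridge.

Yes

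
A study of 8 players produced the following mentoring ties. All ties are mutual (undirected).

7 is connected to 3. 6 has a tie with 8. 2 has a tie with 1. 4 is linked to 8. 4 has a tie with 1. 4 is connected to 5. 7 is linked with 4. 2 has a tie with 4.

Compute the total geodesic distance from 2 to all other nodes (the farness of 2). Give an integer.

14

Distances from 2: 1:1, 3:3, 4:1, 5:2, 6:3, 7:2, 8:2.
Sum = 1 + 3 + 1 + 2 + 3 + 2 + 2 = 14.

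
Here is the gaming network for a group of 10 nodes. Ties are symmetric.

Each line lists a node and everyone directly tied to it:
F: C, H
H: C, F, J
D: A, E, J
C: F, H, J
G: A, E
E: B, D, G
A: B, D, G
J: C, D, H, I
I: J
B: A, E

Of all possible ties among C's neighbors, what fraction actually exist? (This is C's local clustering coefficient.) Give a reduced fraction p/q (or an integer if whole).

C's neighbors: F, H, and J (k = 3).
Possible neighbor pairs: C(3,2) = 3. Edges among them: F–H, H–J → e = 2.
Clustering(C) = 2/3.

2/3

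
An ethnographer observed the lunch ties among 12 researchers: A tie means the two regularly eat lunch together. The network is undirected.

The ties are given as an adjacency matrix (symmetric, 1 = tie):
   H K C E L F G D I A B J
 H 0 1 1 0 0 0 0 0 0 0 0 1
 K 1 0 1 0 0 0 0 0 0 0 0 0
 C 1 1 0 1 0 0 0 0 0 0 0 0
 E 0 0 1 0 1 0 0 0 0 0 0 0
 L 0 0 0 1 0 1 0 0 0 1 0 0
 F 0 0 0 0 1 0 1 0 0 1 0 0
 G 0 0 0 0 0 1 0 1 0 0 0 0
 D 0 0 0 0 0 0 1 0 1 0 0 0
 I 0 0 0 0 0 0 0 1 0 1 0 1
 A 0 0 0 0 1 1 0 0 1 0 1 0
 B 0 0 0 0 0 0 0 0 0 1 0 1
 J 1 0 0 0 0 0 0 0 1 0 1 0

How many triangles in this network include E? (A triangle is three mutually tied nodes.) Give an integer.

E's neighbors are C and L, but none of them are tied to each other, so no triangle contains E.

0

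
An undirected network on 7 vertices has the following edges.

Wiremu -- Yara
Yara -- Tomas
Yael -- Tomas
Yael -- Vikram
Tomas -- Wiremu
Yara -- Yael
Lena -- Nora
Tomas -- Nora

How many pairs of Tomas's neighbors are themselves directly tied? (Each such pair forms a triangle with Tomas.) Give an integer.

Tomas's neighbors: Nora, Wiremu, Yael, and Yara.
Neighbor pairs that are themselves tied: Tomas–Wiremu–Yara; Tomas–Yael–Yara. Each forms one triangle with Tomas, for 2 in total.

2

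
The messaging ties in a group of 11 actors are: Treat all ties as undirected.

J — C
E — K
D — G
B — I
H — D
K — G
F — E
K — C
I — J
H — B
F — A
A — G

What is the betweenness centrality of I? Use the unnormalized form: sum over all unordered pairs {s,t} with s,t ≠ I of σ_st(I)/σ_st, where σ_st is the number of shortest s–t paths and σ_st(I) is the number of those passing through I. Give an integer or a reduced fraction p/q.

5

Pairs whose geodesics pass through I — D–J: 1/2; H–J: 1; H–C: 1/2; B–J: 1; B–C: 1; B–K: 1/2; B–E: 1/2.
All other pairs contribute 0.
Summing the contributions gives betweenness(I) = 5.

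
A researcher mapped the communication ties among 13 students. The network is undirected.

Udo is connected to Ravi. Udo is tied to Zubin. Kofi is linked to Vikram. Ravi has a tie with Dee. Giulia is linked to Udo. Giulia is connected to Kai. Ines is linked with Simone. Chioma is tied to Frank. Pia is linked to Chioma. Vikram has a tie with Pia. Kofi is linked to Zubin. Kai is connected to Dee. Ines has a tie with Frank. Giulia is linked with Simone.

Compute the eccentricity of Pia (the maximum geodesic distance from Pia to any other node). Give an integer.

Distances from Pia: Chioma:1, Dee:6, Frank:2, Giulia:5, Ines:3, Kai:6, Kofi:2, Ravi:5, Simone:4, Udo:4, Vikram:1, Zubin:3.
The largest is 6 (to Dee and Kai), so the eccentricity of Pia is 6.

6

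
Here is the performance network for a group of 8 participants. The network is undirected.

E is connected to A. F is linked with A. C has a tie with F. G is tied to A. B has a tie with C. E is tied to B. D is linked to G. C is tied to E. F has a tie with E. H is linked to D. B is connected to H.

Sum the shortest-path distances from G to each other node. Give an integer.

14

Distances from G: A:1, B:3, C:3, D:1, E:2, F:2, H:2.
Sum = 1 + 3 + 3 + 1 + 2 + 2 + 2 = 14.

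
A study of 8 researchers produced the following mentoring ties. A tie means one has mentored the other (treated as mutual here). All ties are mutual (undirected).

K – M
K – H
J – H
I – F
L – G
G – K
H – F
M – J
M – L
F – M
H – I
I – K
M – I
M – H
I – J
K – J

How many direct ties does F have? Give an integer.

3

F is directly tied to H, I, and M. That is 3 neighbors, so the degree of F is 3.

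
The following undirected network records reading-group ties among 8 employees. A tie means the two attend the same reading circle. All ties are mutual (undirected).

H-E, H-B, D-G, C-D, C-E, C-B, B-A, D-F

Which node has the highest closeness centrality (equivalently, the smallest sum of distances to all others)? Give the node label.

Farness (sum of distances to all others) for each node — A:19, B:13, C:11, D:13, E:15, F:19, G:19, H:17.
The smallest farness is 11, for C, so C has the highest closeness.

C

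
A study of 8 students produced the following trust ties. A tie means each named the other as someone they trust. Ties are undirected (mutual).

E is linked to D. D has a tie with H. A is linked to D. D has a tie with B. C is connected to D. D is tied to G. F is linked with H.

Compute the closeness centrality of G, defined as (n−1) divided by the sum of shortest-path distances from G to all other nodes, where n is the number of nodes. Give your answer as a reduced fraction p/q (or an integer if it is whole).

Distances from G: A:2, B:2, C:2, D:1, E:2, F:3, H:2. Sum = 14.
n = 8, so closeness = 7/14 = 1/2.

1/2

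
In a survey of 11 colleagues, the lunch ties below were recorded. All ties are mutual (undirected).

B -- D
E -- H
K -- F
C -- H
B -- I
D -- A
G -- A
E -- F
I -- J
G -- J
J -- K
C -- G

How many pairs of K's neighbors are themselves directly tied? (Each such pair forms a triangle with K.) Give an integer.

K's neighbors are F and J, but none of them are tied to each other, so no triangle contains K.

0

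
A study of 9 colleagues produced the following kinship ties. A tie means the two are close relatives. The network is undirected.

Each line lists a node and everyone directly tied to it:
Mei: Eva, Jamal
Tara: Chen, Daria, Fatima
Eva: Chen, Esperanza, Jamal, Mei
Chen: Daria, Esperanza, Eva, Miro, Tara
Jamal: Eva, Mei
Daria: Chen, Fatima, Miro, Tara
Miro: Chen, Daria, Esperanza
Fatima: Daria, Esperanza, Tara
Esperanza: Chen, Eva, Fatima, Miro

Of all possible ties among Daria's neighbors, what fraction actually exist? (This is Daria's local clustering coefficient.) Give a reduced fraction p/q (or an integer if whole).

Daria's neighbors: Chen, Fatima, Miro, and Tara (k = 4).
Possible neighbor pairs: C(4,2) = 6. Edges among them: Chen–Miro, Chen–Tara, Fatima–Tara → e = 3.
Clustering(Daria) = 3/6 = 1/2.

1/2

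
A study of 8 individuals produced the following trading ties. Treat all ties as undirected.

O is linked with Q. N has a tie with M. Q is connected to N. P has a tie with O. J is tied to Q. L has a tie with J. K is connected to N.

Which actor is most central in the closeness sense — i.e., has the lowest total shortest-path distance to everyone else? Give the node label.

Farness (sum of distances to all others) for each node — J:15, K:19, L:21, M:19, N:13, O:15, P:21, Q:11.
The smallest farness is 11, for Q, so Q has the highest closeness.

Q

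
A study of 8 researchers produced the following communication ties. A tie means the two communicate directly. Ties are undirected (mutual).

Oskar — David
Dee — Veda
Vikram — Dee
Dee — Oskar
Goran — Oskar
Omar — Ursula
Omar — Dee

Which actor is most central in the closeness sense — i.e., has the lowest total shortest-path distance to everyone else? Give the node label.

Farness (sum of distances to all others) for each node — David:18, Dee:10, Goran:18, Omar:14, Oskar:12, Ursula:20, Veda:16, Vikram:16.
The smallest farness is 10, for Dee, so Dee has the highest closeness.

Dee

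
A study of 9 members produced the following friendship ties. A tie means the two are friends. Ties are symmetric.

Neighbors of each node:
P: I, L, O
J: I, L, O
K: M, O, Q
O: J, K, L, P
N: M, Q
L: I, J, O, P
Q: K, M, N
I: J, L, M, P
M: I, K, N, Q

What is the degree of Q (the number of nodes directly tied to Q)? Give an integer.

Q is directly tied to K, M, and N. That is 3 neighbors, so the degree of Q is 3.

3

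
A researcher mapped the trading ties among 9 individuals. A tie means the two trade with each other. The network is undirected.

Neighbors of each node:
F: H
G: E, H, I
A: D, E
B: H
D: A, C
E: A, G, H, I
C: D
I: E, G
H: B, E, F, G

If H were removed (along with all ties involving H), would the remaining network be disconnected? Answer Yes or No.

Removing H leaves {F} with no path to {B}, so the network splits into 3 components. H is a cut vertex.

Yes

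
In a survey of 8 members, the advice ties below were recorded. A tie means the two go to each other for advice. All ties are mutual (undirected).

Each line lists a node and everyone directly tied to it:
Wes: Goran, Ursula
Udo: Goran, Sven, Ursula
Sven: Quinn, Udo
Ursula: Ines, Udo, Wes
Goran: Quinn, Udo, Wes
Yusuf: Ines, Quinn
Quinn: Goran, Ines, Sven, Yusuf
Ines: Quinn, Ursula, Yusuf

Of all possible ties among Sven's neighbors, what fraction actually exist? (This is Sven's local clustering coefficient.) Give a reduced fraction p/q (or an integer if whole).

Sven's neighbors: Quinn and Udo (k = 2).
Possible neighbor pairs: C(2,2) = 1. Edges among them: none → e = 0.
Clustering(Sven) = 0/1.

0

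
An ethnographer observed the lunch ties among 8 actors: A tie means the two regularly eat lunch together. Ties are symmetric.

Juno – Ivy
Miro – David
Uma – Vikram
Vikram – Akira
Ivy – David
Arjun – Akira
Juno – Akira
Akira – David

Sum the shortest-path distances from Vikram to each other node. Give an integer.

Distances from Vikram: Akira:1, Arjun:2, David:2, Ivy:3, Juno:2, Miro:3, Uma:1.
Sum = 1 + 2 + 2 + 3 + 2 + 3 + 1 = 14.

14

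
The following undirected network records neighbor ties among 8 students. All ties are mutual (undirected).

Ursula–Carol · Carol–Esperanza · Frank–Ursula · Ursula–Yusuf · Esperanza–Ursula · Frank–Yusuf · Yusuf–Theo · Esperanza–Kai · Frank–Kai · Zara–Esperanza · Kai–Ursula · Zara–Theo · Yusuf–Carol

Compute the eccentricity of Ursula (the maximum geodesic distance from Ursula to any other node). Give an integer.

Distances from Ursula: Carol:1, Esperanza:1, Frank:1, Kai:1, Theo:2, Yusuf:1, Zara:2.
The largest is 2 (to Theo and Zara), so the eccentricity of Ursula is 2.

2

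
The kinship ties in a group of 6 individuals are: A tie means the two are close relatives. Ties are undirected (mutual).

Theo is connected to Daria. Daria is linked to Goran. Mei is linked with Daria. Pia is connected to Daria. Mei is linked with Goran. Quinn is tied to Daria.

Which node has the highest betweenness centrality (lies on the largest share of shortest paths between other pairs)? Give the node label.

Unnormalized betweenness of each node: Daria:9, Goran:0, Mei:0, Pia:0, Quinn:0, Theo:0.
Daria has the largest value, 9, making it the main broker — the node through which the most shortest paths run.

Daria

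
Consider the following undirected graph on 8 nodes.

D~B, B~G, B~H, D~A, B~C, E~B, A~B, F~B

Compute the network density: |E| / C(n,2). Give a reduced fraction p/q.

There are 8 edges and 8 nodes, so the maximum possible is C(8,2) = 28.
Density = 8/28 = 2/7.

2/7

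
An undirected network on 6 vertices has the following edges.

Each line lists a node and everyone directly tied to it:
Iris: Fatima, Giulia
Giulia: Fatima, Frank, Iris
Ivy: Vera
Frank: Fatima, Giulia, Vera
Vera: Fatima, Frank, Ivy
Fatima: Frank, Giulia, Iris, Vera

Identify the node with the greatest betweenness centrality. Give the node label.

Vera

Unnormalized betweenness of each node: Fatima:7/2, Frank:1, Giulia:1/2, Iris:0, Ivy:0, Vera:4.
Vera has the largest value, 4, making it the main broker — the node through which the most shortest paths run.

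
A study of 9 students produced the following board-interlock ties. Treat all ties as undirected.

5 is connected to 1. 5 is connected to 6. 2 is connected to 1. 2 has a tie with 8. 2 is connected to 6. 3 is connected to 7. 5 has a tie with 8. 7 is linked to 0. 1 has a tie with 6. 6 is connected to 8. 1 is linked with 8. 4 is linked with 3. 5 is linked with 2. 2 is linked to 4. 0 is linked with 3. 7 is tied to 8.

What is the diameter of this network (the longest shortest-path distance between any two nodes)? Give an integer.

3

Eccentricity of each node (its greatest distance to any other): 0:3, 1:3, 2:3, 3:3, 4:2, 5:3, 6:3, 7:2, 8:2.
The maximum eccentricity is 3, realized for instance by the pair 1–3 via 1 – 2 – 4 – 3. So the diameter is 3.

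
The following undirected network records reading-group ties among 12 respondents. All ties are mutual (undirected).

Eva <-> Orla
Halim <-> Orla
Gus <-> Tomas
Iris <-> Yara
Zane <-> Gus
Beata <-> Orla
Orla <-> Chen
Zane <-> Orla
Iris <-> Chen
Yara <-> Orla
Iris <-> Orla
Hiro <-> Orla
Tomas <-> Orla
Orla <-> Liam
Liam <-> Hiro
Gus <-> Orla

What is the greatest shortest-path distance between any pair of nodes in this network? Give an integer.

2

Eccentricity of each node (its greatest distance to any other): Beata:2, Chen:2, Eva:2, Gus:2, Halim:2, Hiro:2, Iris:2, Liam:2, Orla:1, Tomas:2, Yara:2, Zane:2.
The maximum eccentricity is 2, realized for instance by the pair Tomas–Beata via Tomas – Orla – Beata. So the diameter is 2.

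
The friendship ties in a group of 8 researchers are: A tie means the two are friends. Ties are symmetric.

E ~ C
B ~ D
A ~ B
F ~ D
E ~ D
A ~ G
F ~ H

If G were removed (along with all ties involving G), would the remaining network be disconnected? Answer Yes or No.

No

Even without G, every remaining node can still reach every other (the residual graph is connected), so G is not a cut vertex.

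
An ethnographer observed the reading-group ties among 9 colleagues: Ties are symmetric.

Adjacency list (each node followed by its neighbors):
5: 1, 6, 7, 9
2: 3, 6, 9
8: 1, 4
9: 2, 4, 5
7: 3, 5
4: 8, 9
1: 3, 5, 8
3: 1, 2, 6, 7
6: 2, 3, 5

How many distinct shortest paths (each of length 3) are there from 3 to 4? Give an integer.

2

The shortest distance is 3. The length-3 paths are: 3–2–9–4; 3–1–8–4.
That gives 2 distinct shortest paths.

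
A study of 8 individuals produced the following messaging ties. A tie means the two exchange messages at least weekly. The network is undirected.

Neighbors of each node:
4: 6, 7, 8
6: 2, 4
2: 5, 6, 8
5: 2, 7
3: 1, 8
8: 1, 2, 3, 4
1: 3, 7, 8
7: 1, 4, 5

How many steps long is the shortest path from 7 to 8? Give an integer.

One shortest route is 7 – 4 – 8, which uses 2 edges, and 7 and 8 are not directly tied, so nothing shorter exists. So d(7,8) = 2.

2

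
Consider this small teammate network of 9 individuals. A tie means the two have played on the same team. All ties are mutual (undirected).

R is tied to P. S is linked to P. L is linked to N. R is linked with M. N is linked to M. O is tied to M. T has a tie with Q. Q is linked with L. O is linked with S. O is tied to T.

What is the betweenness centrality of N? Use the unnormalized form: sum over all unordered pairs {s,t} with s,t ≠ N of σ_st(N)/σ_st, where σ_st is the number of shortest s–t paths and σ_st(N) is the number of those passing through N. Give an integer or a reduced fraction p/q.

Pairs whose geodesics pass through N — L–O: 1/2; L–S: 1/2; L–P: 1; L–R: 1; L–M: 1; Q–R: 1/2; Q–M: 1/2.
All other pairs contribute 0.
Summing the contributions gives betweenness(N) = 5.

5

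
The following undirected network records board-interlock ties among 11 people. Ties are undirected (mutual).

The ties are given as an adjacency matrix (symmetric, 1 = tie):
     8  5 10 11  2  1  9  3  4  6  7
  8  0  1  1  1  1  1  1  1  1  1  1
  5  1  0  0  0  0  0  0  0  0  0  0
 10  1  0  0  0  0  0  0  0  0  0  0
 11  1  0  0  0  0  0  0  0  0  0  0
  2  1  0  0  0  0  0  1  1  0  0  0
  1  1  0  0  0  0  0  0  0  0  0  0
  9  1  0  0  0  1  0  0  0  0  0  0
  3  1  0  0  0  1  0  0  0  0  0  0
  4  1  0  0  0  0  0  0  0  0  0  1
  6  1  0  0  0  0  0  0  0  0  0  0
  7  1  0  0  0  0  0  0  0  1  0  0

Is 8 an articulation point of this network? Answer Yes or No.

Removing 8 leaves {5} with no path to {10}, so the network splits into 7 components. 8 is a cut vertex.

Yes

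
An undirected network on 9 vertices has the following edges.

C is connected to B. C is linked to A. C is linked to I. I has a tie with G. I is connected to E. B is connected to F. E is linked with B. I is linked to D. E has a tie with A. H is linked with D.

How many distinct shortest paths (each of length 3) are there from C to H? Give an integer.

1

The shortest distance is 3, and the only length-3 path is C–I–D–H. So there is exactly 1 shortest path.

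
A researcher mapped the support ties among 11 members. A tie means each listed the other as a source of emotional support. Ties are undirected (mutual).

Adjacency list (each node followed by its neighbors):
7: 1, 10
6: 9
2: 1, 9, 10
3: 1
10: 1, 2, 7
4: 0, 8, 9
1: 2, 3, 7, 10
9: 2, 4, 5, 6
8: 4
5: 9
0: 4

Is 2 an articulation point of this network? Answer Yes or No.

Yes

Removing 2 leaves {1, 3, 7, and 10} with no path to {0, 4, 5, 6, 8, and 9}, so the network splits into 2 components. 2 is a cut vertex.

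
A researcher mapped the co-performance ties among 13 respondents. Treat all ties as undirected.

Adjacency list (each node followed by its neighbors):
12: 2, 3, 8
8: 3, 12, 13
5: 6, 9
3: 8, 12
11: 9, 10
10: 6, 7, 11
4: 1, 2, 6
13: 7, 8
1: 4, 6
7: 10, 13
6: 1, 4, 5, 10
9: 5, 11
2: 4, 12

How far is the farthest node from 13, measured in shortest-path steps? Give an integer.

Distances from 13: 1:4, 2:3, 3:2, 4:4, 5:4, 6:3, 7:1, 8:1, 9:4, 10:2, 11:3, 12:2.
The largest is 4 (to 4, 1, 5, and 9), so the eccentricity of 13 is 4.

4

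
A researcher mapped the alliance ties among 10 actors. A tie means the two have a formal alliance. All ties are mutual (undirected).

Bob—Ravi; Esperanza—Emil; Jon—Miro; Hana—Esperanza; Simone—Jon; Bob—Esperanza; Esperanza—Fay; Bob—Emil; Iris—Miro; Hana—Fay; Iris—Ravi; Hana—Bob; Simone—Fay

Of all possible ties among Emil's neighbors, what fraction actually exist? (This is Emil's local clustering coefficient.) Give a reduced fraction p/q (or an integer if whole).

1

Emil's neighbors: Bob and Esperanza (k = 2).
Possible neighbor pairs: C(2,2) = 1. Edges among them: Bob–Esperanza → e = 1.
Clustering(Emil) = 1/1.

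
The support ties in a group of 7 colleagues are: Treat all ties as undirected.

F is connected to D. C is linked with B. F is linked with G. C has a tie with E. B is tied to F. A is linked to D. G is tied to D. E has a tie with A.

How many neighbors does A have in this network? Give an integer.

2

A is directly tied to D and E. That is 2 neighbors, so the degree of A is 2.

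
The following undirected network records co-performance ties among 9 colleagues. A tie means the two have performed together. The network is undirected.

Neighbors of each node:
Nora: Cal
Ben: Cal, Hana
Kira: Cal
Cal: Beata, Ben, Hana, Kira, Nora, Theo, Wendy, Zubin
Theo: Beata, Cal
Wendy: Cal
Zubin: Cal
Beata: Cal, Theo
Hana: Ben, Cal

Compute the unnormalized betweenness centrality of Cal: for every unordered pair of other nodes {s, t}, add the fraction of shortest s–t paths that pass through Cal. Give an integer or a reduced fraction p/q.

Pairs whose geodesics pass through Cal — Zubin–Nora: 1; Zubin–Beata: 1; Zubin–Kira: 1; Zubin–Ben: 1; Zubin–Hana: 1; Zubin–Theo: 1; Zubin–Wendy: 1; Nora–Beata: 1; Nora–Kira: 1; Nora–Ben: 1; Nora–Hana: 1; Nora–Theo: 1; Nora–Wendy: 1; Beata–Kira: 1 … (+12 more pairs).
All other pairs contribute 0.
Summing the contributions gives betweenness(Cal) = 26.

26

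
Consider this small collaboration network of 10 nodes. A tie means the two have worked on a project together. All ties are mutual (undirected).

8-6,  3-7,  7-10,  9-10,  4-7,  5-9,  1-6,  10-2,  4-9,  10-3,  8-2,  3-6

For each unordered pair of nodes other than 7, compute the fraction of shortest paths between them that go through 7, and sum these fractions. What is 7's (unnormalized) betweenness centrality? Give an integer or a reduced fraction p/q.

14/3

Pairs whose geodesics pass through 7 — 4–8: 2/3; 4–3: 1; 4–1: 1; 4–2: 1/2; 4–10: 1/2; 4–6: 1.
All other pairs contribute 0.
Summing the contributions gives betweenness(7) = 14/3.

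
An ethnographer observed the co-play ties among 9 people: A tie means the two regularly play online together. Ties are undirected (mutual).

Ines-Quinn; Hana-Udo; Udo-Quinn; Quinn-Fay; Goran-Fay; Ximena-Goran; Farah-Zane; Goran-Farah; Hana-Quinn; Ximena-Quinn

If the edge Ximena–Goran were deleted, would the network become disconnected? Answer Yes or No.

No

Even without that edge, Ximena still reaches Goran via Ximena – Quinn – Fay – Goran, so the network stays connected. Not a bridge.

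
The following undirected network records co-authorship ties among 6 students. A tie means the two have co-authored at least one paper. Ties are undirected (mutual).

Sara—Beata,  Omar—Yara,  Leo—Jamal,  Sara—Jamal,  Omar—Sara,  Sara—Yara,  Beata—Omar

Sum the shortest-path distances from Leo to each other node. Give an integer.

Distances from Leo: Beata:3, Jamal:1, Omar:3, Sara:2, Yara:3.
Sum = 3 + 1 + 3 + 2 + 3 = 12.

12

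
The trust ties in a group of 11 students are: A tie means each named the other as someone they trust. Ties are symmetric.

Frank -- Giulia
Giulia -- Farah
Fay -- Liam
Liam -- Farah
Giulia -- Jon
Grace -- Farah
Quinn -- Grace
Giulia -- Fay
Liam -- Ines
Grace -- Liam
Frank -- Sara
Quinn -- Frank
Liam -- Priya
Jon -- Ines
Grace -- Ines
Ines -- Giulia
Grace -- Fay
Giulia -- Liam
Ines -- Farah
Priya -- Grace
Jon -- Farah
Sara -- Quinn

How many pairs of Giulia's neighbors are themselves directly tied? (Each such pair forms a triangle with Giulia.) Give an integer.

Giulia's neighbors: Farah, Fay, Frank, Ines, Jon, and Liam.
Neighbor pairs that are themselves tied: Giulia–Farah–Ines; Giulia–Farah–Jon; Giulia–Farah–Liam; Giulia–Fay–Liam; Giulia–Ines–Jon; Giulia–Ines–Liam. Each forms one triangle with Giulia, for 6 in total.

6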